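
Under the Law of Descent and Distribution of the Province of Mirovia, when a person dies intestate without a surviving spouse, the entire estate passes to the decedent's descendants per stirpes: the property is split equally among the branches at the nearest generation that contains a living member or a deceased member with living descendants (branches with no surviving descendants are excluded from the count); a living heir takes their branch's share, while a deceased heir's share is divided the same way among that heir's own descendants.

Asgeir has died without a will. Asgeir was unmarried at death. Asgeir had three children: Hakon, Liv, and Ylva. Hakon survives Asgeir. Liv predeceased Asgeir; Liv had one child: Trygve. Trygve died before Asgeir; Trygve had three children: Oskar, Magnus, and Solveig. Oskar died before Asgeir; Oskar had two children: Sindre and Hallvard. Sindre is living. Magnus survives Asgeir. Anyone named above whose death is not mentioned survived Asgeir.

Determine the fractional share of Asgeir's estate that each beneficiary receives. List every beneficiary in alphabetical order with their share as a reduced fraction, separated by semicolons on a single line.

There is no surviving spouse, so the entire estate passes to Asgeir's descendants per stirpes.
The estate is divided into 3 equal shares of 1/3 among Hakon, Liv, Ylva.
Hakon is living and takes 1/3.
Liv predeceased; the 1/3 allotted to Liv's branch passes to Liv's issue by representation.
Trygve's line is the sole branch at this level, so the full 1/3 passes to Trygve's issue by representation.
The 1/3 is divided into 3 equal shares of 1/9 among Oskar, Magnus, Solveig.
Oskar predeceased; the 1/9 allotted to Oskar's branch passes to Oskar's issue by representation.
The 1/9 is divided into 2 equal shares of 1/18 among Sindre, Hallvard.
Sindre is living and takes 1/18.
Hallvard is living and takes 1/18.
Magnus is living and takes 1/9.
Solveig is living and takes 1/9.
Ylva is living and takes 1/3.

Hakon 1/3; Hallvard 1/18; Magnus 1/9; Sindre 1/18; Solveig 1/9; Ylva 1/3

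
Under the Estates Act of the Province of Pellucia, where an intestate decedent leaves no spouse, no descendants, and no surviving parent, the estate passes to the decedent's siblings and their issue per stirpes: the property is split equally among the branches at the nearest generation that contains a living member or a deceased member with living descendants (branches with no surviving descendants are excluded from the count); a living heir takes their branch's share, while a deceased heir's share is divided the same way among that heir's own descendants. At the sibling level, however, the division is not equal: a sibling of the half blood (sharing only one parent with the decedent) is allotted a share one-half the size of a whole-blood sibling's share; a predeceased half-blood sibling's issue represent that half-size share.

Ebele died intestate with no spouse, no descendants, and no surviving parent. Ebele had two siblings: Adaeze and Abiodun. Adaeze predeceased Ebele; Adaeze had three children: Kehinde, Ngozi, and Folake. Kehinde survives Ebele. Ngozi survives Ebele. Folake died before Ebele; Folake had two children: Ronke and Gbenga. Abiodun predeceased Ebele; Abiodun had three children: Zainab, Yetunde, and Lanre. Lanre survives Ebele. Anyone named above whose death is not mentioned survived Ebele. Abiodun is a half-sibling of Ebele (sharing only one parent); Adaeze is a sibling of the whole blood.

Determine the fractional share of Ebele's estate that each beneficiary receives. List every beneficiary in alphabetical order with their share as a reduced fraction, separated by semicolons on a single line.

No spouse, descendants, or parent survives, so the estate passes to Ebele's siblings per stirpes.
Half-blood siblings count for one-half the weight of whole-blood siblings at the initial division.
Dividing 1 in proportion to weights (total weight 3/2): Adaeze (weight 1) → 2/3; Abiodun (weight 1/2) → 1/3.
Adaeze predeceased; the 2/3 allotted to Adaeze's branch passes to Adaeze's issue by representation.
The 2/3 is divided into 3 equal shares of 2/9 among Kehinde, Ngozi, Folake.
Kehinde is living and takes 2/9.
Ngozi is living and takes 2/9.
Folake predeceased; the 2/9 allotted to Folake's branch passes to Folake's issue by representation.
The 2/9 is divided into 2 equal shares of 1/9 among Ronke, Gbenga.
Ronke is living and takes 1/9.
Gbenga is living and takes 1/9.
Abiodun predeceased; the 1/3 allotted to Abiodun's branch passes to Abiodun's issue by representation.
The 1/3 is divided into 3 equal shares of 1/9 among Zainab, Yetunde, Lanre.
Zainab is living and takes 1/9.
Yetunde is living and takes 1/9.
Lanre is living and takes 1/9.

Gbenga 1/9; Kehinde 2/9; Lanre 1/9; Ngozi 2/9; Ronke 1/9; Yetunde 1/9; Zainab 1/9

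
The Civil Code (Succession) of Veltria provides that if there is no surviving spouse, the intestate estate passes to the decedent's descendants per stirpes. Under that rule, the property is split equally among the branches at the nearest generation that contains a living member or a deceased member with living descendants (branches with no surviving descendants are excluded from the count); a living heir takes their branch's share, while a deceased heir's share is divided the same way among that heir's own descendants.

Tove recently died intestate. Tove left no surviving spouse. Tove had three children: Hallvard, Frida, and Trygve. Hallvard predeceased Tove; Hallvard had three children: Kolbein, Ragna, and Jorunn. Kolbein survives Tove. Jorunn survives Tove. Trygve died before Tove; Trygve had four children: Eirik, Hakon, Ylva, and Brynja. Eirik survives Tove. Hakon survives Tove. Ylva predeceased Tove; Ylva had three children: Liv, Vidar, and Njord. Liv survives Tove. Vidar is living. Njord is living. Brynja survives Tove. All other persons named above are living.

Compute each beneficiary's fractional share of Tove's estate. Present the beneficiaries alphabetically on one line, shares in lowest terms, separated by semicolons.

Brynja 1/12; Eirik 1/12; Frida 1/3; Hakon 1/12; Jorunn 1/9; Kolbein 1/9; Liv 1/36; Njord 1/36; Ragna 1/9; Vidar 1/36

There is no surviving spouse, so the entire estate passes to Tove's descendants per stirpes.
The estate is divided into 3 equal shares of 1/3 among Hallvard, Frida, Trygve.
Hallvard predeceased; the 1/3 allotted to Hallvard's branch passes to Hallvard's issue by representation.
The 1/3 is divided into 3 equal shares of 1/9 among Kolbein, Ragna, Jorunn.
Kolbein is living and takes 1/9.
Ragna is living and takes 1/9.
Jorunn is living and takes 1/9.
Frida is living and takes 1/3.
Trygve predeceased; the 1/3 allotted to Trygve's branch passes to Trygve's issue by representation.
The 1/3 is divided into 4 equal shares of 1/12 among Eirik, Hakon, Ylva, Brynja.
Eirik is living and takes 1/12.
Hakon is living and takes 1/12.
Ylva predeceased; the 1/12 allotted to Ylva's branch passes to Ylva's issue by representation.
The 1/12 is divided into 3 equal shares of 1/36 among Liv, Vidar, Njord.
Liv is living and takes 1/36.
Vidar is living and takes 1/36.
Njord is living and takes 1/36.
Brynja is living and takes 1/12.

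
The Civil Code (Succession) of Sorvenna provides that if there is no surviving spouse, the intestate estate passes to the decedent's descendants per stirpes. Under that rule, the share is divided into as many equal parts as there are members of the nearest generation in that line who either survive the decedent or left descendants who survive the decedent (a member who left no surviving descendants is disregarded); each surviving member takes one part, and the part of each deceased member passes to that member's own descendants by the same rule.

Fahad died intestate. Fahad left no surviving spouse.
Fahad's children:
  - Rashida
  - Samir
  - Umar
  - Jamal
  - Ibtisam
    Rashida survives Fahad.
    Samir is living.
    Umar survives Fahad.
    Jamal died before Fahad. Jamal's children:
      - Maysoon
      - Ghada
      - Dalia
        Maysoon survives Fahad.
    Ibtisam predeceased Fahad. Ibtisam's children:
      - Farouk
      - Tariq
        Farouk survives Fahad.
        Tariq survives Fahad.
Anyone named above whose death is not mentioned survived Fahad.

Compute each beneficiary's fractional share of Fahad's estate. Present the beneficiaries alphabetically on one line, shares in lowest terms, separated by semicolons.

Dalia 1/15; Farouk 1/10; Ghada 1/15; Maysoon 1/15; Rashida 1/5; Samir 1/5; Tariq 1/10; Umar 1/5

There is no surviving spouse, so the entire estate passes to Fahad's descendants per stirpes.
The estate is divided into 5 equal shares of 1/5 among Rashida, Samir, Umar, Jamal, Ibtisam.
Rashida is living and takes 1/5.
Samir is living and takes 1/5.
Umar is living and takes 1/5.
Jamal predeceased; the 1/5 allotted to Jamal's branch passes to Jamal's issue by representation.
The 1/5 is divided into 3 equal shares of 1/15 among Maysoon, Ghada, Dalia.
Maysoon is living and takes 1/15.
Ghada is living and takes 1/15.
Dalia is living and takes 1/15.
Ibtisam predeceased; the 1/5 allotted to Ibtisam's branch passes to Ibtisam's issue by representation.
The 1/5 is divided into 2 equal shares of 1/10 among Farouk, Tariq.
Farouk is living and takes 1/10.
Tariq is living and takes 1/10.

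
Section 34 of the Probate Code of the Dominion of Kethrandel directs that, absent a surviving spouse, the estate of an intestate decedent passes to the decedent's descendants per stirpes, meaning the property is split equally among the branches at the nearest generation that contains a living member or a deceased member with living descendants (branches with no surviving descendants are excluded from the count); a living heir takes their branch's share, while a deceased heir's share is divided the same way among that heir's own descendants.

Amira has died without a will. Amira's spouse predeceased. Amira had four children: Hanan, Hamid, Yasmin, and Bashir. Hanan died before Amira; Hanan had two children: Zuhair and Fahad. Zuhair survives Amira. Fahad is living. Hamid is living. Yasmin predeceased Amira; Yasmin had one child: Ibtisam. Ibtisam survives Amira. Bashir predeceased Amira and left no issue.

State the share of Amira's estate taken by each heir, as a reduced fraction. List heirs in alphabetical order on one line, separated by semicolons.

Fahad 1/6; Hamid 1/3; Ibtisam 1/3; Zuhair 1/6

There is no surviving spouse, so the entire estate passes to Amira's descendants per stirpes.
Bashir left no surviving issue, so that branch lapses and is disregarded.
The estate is divided into 3 equal shares of 1/3 among Hanan, Hamid, Yasmin.
Hanan predeceased; the 1/3 allotted to Hanan's branch passes to Hanan's issue by representation.
The 1/3 is divided into 2 equal shares of 1/6 among Zuhair, Fahad.
Zuhair is living and takes 1/6.
Fahad is living and takes 1/6.
Hamid is living and takes 1/3.
Yasmin predeceased; the 1/3 allotted to Yasmin's branch passes to Yasmin's issue by representation.
Ibtisam is the sole taker at this level and receives the full 1/3.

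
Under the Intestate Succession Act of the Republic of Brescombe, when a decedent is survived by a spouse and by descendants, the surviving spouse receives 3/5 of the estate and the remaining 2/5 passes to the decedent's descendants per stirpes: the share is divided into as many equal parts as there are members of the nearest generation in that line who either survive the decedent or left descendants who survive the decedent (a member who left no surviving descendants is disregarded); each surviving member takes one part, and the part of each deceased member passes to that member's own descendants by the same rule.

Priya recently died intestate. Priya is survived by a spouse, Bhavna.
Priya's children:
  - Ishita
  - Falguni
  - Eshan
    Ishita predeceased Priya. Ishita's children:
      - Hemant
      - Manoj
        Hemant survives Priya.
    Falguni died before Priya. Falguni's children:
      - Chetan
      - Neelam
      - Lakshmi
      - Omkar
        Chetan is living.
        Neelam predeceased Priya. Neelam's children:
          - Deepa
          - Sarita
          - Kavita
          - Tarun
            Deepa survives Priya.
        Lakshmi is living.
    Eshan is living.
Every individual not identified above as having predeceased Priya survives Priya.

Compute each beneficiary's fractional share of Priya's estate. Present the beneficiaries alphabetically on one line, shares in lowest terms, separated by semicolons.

Bhavna, as surviving spouse, takes 3/5.
The remaining 2/5 passes to Priya's descendants per stirpes.
The 2/5 is divided into 3 equal shares of 2/15 among Ishita, Falguni, Eshan.
Ishita predeceased; the 2/15 allotted to Ishita's branch passes to Ishita's issue by representation.
The 2/15 is divided into 2 equal shares of 1/15 among Hemant, Manoj.
Hemant is living and takes 1/15.
Manoj is living and takes 1/15.
Falguni predeceased; the 2/15 allotted to Falguni's branch passes to Falguni's issue by representation.
The 2/15 is divided into 4 equal shares of 1/30 among Chetan, Neelam, Lakshmi, Omkar.
Chetan is living and takes 1/30.
Neelam predeceased; the 1/30 allotted to Neelam's branch passes to Neelam's issue by representation.
The 1/30 is divided into 4 equal shares of 1/120 among Deepa, Sarita, Kavita, Tarun.
Deepa is living and takes 1/120.
Sarita is living and takes 1/120.
Kavita is living and takes 1/120.
Tarun is living and takes 1/120.
Lakshmi is living and takes 1/30.
Omkar is living and takes 1/30.
Eshan is living and takes 2/15.

Bhavna 3/5; Chetan 1/30; Deepa 1/120; Eshan 2/15; Hemant 1/15; Kavita 1/120; Lakshmi 1/30; Manoj 1/15; Omkar 1/30; Sarita 1/120; Tarun 1/120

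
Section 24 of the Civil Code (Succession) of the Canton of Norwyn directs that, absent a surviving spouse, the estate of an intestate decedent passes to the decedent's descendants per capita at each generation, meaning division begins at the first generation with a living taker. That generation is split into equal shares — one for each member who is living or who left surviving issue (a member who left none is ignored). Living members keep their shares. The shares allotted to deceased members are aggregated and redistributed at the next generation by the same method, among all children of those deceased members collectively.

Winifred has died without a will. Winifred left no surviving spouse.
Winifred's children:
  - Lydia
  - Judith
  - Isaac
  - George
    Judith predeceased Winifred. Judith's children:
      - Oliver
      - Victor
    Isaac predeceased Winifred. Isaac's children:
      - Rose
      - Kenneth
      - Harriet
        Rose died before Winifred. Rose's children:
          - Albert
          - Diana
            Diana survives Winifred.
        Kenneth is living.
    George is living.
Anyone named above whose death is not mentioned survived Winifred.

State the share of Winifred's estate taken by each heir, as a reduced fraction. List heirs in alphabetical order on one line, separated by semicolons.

There is no surviving spouse, so the entire estate passes to Winifred's descendants per capita at each generation.
At generation 1 (Lydia, Judith, Isaac, George) there are 4 shares of (1)/4 = 1/4 each.
Living: Lydia and George — each takes 1/4.
Deceased: Judith and Isaac. Their combined 1/2 is pooled and carried to generation 2.
At generation 2 (Oliver, Victor, Rose, Kenneth, Harriet) there are 5 shares of (1/2)/5 = 1/10 each.
Living: Oliver, Victor, Kenneth, and Harriet — each takes 1/10.
Deceased: Rose. That 1/10 share is carried to generation 3.
At generation 3 (Albert, Diana) there are 2 shares of (1/10)/2 = 1/20 each.
Living: Albert and Diana — each takes 1/20.

Albert 1/20; Diana 1/20; George 1/4; Harriet 1/10; Kenneth 1/10; Lydia 1/4; Oliver 1/10; Victor 1/10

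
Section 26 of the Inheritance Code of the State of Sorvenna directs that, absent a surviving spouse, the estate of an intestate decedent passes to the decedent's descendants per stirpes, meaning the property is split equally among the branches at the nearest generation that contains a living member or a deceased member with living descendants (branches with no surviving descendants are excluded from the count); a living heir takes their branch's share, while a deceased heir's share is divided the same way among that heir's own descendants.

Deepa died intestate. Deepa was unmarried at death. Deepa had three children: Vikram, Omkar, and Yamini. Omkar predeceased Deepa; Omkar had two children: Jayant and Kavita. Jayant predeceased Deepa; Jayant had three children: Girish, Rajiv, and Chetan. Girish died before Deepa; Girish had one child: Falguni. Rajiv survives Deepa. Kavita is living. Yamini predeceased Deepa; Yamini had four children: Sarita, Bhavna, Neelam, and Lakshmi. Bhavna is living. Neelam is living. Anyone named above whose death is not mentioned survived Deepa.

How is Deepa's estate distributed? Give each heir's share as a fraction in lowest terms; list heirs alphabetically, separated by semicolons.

There is no surviving spouse, so the entire estate passes to Deepa's descendants per stirpes.
The estate is divided into 3 equal shares of 1/3 among Vikram, Omkar, Yamini.
Vikram is living and takes 1/3.
Omkar predeceased; the 1/3 allotted to Omkar's branch passes to Omkar's issue by representation.
The 1/3 is divided into 2 equal shares of 1/6 among Jayant, Kavita.
Jayant predeceased; the 1/6 allotted to Jayant's branch passes to Jayant's issue by representation.
The 1/6 is divided into 3 equal shares of 1/18 among Girish, Rajiv, Chetan.
Girish predeceased; the 1/18 allotted to Girish's branch passes to Girish's issue by representation.
Falguni is the sole taker at this level and receives the full 1/18.
Rajiv is living and takes 1/18.
Chetan is living and takes 1/18.
Kavita is living and takes 1/6.
Yamini predeceased; the 1/3 allotted to Yamini's branch passes to Yamini's issue by representation.
The 1/3 is divided into 4 equal shares of 1/12 among Sarita, Bhavna, Neelam, Lakshmi.
Sarita is living and takes 1/12.
Bhavna is living and takes 1/12.
Neelam is living and takes 1/12.
Lakshmi is living and takes 1/12.

Bhavna 1/12; Chetan 1/18; Falguni 1/18; Kavita 1/6; Lakshmi 1/12; Neelam 1/12; Rajiv 1/18; Sarita 1/12; Vikram 1/3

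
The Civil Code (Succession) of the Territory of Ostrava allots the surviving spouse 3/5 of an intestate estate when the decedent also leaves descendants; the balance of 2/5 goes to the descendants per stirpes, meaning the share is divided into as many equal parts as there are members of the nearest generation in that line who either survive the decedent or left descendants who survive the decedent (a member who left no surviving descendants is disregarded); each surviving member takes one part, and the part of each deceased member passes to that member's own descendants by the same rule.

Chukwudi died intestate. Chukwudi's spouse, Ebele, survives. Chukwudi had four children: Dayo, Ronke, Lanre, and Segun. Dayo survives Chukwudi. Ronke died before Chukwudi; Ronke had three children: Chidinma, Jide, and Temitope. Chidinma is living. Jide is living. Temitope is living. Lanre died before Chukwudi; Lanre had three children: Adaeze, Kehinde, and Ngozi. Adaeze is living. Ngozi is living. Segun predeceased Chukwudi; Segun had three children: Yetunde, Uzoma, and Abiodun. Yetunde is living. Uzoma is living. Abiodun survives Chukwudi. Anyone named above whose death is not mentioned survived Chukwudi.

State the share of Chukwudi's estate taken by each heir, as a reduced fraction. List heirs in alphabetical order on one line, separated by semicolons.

Ebele, as surviving spouse, takes 3/5.
The remaining 2/5 passes to Chukwudi's descendants per stirpes.
The 2/5 is divided into 4 equal shares of 1/10 among Dayo, Ronke, Lanre, Segun.
Dayo is living and takes 1/10.
Ronke predeceased; the 1/10 allotted to Ronke's branch passes to Ronke's issue by representation.
The 1/10 is divided into 3 equal shares of 1/30 among Chidinma, Jide, Temitope.
Chidinma is living and takes 1/30.
Jide is living and takes 1/30.
Temitope is living and takes 1/30.
Lanre predeceased; the 1/10 allotted to Lanre's branch passes to Lanre's issue by representation.
The 1/10 is divided into 3 equal shares of 1/30 among Adaeze, Kehinde, Ngozi.
Adaeze is living and takes 1/30.
Kehinde is living and takes 1/30.
Ngozi is living and takes 1/30.
Segun predeceased; the 1/10 allotted to Segun's branch passes to Segun's issue by representation.
The 1/10 is divided into 3 equal shares of 1/30 among Yetunde, Uzoma, Abiodun.
Yetunde is living and takes 1/30.
Uzoma is living and takes 1/30.
Abiodun is living and takes 1/30.

Abiodun 1/30; Adaeze 1/30; Chidinma 1/30; Dayo 1/10; Ebele 3/5; Jide 1/30; Kehinde 1/30; Ngozi 1/30; Temitope 1/30; Uzoma 1/30; Yetunde 1/30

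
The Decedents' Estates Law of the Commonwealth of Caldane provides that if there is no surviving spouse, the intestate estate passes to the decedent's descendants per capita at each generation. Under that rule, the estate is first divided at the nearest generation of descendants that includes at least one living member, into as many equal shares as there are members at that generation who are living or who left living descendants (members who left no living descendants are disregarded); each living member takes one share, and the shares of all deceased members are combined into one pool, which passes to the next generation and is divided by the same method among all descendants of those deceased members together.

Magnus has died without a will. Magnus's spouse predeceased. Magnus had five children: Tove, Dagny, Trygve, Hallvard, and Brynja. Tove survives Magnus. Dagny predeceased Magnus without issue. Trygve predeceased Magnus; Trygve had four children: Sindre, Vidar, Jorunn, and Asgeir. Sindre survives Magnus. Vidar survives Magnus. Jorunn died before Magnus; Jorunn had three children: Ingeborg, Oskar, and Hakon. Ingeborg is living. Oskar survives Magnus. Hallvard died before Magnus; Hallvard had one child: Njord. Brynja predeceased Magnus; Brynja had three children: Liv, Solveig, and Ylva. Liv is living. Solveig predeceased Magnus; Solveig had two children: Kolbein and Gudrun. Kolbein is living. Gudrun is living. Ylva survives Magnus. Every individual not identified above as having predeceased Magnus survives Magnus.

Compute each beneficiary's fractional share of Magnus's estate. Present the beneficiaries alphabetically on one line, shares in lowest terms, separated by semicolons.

Asgeir 3/32; Gudrun 3/80; Hakon 3/80; Ingeborg 3/80; Kolbein 3/80; Liv 3/32; Njord 3/32; Oskar 3/80; Sindre 3/32; Tove 1/4; Vidar 3/32; Ylva 3/32

There is no surviving spouse, so the entire estate passes to Magnus's descendants per capita at each generation.
At generation 1 (Tove, Trygve, Hallvard, Brynja) there are 4 shares of (1)/4 = 1/4 each.
Living: Tove — each takes 1/4.
Deceased: Trygve, Hallvard, and Brynja. Their combined 3/4 is pooled and carried to generation 2.
At generation 2 (Sindre, Vidar, Jorunn, Asgeir, Njord, Liv, Solveig, Ylva) there are 8 shares of (3/4)/8 = 3/32 each.
Living: Sindre, Vidar, Asgeir, Njord, Liv, and Ylva — each takes 3/32.
Deceased: Jorunn and Solveig. Their combined 3/16 is pooled and carried to generation 3.
At generation 3 (Ingeborg, Oskar, Hakon, Kolbein, Gudrun) there are 5 shares of (3/16)/5 = 3/80 each.
Living: Ingeborg, Oskar, Hakon, Kolbein, and Gudrun — each takes 3/80.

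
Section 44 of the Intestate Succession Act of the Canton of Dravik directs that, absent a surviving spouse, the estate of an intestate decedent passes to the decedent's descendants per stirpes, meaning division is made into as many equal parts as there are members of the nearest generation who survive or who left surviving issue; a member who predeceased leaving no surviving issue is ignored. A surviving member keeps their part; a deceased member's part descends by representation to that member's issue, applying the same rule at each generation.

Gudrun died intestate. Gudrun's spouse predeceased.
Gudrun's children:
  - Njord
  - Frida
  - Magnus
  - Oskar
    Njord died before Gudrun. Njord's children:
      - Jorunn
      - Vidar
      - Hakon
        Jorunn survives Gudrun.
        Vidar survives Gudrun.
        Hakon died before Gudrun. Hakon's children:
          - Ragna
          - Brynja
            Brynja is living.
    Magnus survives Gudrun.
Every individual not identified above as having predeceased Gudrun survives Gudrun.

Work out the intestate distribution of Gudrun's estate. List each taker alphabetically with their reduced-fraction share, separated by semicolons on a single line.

Brynja 1/24; Frida 1/4; Jorunn 1/12; Magnus 1/4; Oskar 1/4; Ragna 1/24; Vidar 1/12

There is no surviving spouse, so the entire estate passes to Gudrun's descendants per stirpes.
The estate is divided into 4 equal shares of 1/4 among Njord, Frida, Magnus, Oskar.
Njord predeceased; the 1/4 allotted to Njord's branch passes to Njord's issue by representation.
The 1/4 is divided into 3 equal shares of 1/12 among Jorunn, Vidar, Hakon.
Jorunn is living and takes 1/12.
Vidar is living and takes 1/12.
Hakon predeceased; the 1/12 allotted to Hakon's branch passes to Hakon's issue by representation.
The 1/12 is divided into 2 equal shares of 1/24 among Ragna, Brynja.
Ragna is living and takes 1/24.
Brynja is living and takes 1/24.
Frida is living and takes 1/4.
Magnus is living and takes 1/4.
Oskar is living and takes 1/4.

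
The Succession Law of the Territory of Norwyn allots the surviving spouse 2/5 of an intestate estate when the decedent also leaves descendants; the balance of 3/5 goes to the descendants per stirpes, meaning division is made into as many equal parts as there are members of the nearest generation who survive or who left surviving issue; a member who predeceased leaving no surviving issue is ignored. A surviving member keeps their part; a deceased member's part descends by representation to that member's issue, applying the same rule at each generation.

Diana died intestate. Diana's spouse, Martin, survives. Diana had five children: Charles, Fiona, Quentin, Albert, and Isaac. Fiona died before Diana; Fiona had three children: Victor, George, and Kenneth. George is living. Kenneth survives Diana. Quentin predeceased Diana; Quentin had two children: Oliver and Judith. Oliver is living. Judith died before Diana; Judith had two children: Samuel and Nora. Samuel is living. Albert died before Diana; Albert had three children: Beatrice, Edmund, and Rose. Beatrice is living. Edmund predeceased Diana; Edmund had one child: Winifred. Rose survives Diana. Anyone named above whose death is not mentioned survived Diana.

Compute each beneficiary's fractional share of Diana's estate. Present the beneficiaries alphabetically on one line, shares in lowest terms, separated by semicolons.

Martin, as surviving spouse, takes 2/5.
The remaining 3/5 passes to Diana's descendants per stirpes.
The 3/5 is divided into 5 equal shares of 3/25 among Charles, Fiona, Quentin, Albert, Isaac.
Charles is living and takes 3/25.
Fiona predeceased; the 3/25 allotted to Fiona's branch passes to Fiona's issue by representation.
The 3/25 is divided into 3 equal shares of 1/25 among Victor, George, Kenneth.
Victor is living and takes 1/25.
George is living and takes 1/25.
Kenneth is living and takes 1/25.
Quentin predeceased; the 3/25 allotted to Quentin's branch passes to Quentin's issue by representation.
The 3/25 is divided into 2 equal shares of 3/50 among Oliver, Judith.
Oliver is living and takes 3/50.
Judith predeceased; the 3/50 allotted to Judith's branch passes to Judith's issue by representation.
The 3/50 is divided into 2 equal shares of 3/100 among Samuel, Nora.
Samuel is living and takes 3/100.
Nora is living and takes 3/100.
Albert predeceased; the 3/25 allotted to Albert's branch passes to Albert's issue by representation.
The 3/25 is divided into 3 equal shares of 1/25 among Beatrice, Edmund, Rose.
Beatrice is living and takes 1/25.
Edmund predeceased; the 1/25 allotted to Edmund's branch passes to Edmund's issue by representation.
Winifred is the sole taker at this level and receives the full 1/25.
Rose is living and takes 1/25.
Isaac is living and takes 3/25.

Beatrice 1/25; Charles 3/25; George 1/25; Isaac 3/25; Kenneth 1/25; Martin 2/5; Nora 3/100; Oliver 3/50; Rose 1/25; Samuel 3/100; Victor 1/25; Winifred 1/25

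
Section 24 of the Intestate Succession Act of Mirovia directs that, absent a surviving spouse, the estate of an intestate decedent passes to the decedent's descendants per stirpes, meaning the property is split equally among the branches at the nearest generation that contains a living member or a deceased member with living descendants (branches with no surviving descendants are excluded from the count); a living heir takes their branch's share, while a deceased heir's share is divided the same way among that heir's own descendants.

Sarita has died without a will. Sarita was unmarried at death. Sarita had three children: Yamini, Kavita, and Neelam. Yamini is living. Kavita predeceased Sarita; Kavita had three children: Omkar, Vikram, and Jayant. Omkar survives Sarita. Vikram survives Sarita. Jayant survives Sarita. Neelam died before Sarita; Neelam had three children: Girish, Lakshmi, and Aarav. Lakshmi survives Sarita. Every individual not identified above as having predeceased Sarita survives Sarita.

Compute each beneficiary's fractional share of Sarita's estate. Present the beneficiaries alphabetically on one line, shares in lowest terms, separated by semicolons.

Aarav 1/9; Girish 1/9; Jayant 1/9; Lakshmi 1/9; Omkar 1/9; Vikram 1/9; Yamini 1/3

There is no surviving spouse, so the entire estate passes to Sarita's descendants per stirpes.
The estate is divided into 3 equal shares of 1/3 among Yamini, Kavita, Neelam.
Yamini is living and takes 1/3.
Kavita predeceased; the 1/3 allotted to Kavita's branch passes to Kavita's issue by representation.
The 1/3 is divided into 3 equal shares of 1/9 among Omkar, Vikram, Jayant.
Omkar is living and takes 1/9.
Vikram is living and takes 1/9.
Jayant is living and takes 1/9.
Neelam predeceased; the 1/3 allotted to Neelam's branch passes to Neelam's issue by representation.
The 1/3 is divided into 3 equal shares of 1/9 among Girish, Lakshmi, Aarav.
Girish is living and takes 1/9.
Lakshmi is living and takes 1/9.
Aarav is living and takes 1/9.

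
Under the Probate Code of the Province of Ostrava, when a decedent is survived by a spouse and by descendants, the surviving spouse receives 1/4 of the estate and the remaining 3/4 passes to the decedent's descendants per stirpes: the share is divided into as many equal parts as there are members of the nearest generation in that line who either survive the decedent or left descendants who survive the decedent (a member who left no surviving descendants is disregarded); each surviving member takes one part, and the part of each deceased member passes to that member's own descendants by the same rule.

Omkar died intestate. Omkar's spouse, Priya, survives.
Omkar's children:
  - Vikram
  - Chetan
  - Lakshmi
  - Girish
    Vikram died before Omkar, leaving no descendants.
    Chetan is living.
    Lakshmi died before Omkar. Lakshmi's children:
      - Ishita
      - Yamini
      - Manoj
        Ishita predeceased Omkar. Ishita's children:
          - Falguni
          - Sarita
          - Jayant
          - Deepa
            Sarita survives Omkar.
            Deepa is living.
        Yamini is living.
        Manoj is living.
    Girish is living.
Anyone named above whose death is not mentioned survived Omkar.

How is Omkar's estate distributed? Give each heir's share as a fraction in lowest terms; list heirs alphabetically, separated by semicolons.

Chetan 1/4; Deepa 1/48; Falguni 1/48; Girish 1/4; Jayant 1/48; Manoj 1/12; Priya 1/4; Sarita 1/48; Yamini 1/12

Priya, as surviving spouse, takes 1/4.
The remaining 3/4 passes to Omkar's descendants per stirpes.
Vikram left no surviving issue, so that branch lapses and is disregarded.
The 3/4 is divided into 3 equal shares of 1/4 among Chetan, Lakshmi, Girish.
Chetan is living and takes 1/4.
Lakshmi predeceased; the 1/4 allotted to Lakshmi's branch passes to Lakshmi's issue by representation.
The 1/4 is divided into 3 equal shares of 1/12 among Ishita, Yamini, Manoj.
Ishita predeceased; the 1/12 allotted to Ishita's branch passes to Ishita's issue by representation.
The 1/12 is divided into 4 equal shares of 1/48 among Falguni, Sarita, Jayant, Deepa.
Falguni is living and takes 1/48.
Sarita is living and takes 1/48.
Jayant is living and takes 1/48.
Deepa is living and takes 1/48.
Yamini is living and takes 1/12.
Manoj is living and takes 1/12.
Girish is living and takes 1/4.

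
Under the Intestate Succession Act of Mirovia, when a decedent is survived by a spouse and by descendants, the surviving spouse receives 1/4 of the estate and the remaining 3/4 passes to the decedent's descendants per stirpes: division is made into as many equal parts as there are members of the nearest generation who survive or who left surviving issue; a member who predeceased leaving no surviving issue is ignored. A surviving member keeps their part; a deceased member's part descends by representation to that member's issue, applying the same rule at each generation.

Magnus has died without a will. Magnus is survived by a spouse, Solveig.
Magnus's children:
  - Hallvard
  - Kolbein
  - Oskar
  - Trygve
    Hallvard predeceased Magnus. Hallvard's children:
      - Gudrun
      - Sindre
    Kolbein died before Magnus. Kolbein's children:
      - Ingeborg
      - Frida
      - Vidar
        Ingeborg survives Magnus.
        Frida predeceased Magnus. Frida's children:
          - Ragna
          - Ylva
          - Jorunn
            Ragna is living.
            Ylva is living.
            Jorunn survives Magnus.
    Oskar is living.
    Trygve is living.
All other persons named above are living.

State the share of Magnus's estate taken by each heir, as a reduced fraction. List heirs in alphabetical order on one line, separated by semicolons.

Gudrun 3/32; Ingeborg 1/16; Jorunn 1/48; Oskar 3/16; Ragna 1/48; Sindre 3/32; Solveig 1/4; Trygve 3/16; Vidar 1/16; Ylva 1/48

Solveig, as surviving spouse, takes 1/4.
The remaining 3/4 passes to Magnus's descendants per stirpes.
The 3/4 is divided into 4 equal shares of 3/16 among Hallvard, Kolbein, Oskar, Trygve.
Hallvard predeceased; the 3/16 allotted to Hallvard's branch passes to Hallvard's issue by representation.
The 3/16 is divided into 2 equal shares of 3/32 among Gudrun, Sindre.
Gudrun is living and takes 3/32.
Sindre is living and takes 3/32.
Kolbein predeceased; the 3/16 allotted to Kolbein's branch passes to Kolbein's issue by representation.
The 3/16 is divided into 3 equal shares of 1/16 among Ingeborg, Frida, Vidar.
Ingeborg is living and takes 1/16.
Frida predeceased; the 1/16 allotted to Frida's branch passes to Frida's issue by representation.
The 1/16 is divided into 3 equal shares of 1/48 among Ragna, Ylva, Jorunn.
Ragna is living and takes 1/48.
Ylva is living and takes 1/48.
Jorunn is living and takes 1/48.
Vidar is living and takes 1/16.
Oskar is living and takes 3/16.
Trygve is living and takes 3/16.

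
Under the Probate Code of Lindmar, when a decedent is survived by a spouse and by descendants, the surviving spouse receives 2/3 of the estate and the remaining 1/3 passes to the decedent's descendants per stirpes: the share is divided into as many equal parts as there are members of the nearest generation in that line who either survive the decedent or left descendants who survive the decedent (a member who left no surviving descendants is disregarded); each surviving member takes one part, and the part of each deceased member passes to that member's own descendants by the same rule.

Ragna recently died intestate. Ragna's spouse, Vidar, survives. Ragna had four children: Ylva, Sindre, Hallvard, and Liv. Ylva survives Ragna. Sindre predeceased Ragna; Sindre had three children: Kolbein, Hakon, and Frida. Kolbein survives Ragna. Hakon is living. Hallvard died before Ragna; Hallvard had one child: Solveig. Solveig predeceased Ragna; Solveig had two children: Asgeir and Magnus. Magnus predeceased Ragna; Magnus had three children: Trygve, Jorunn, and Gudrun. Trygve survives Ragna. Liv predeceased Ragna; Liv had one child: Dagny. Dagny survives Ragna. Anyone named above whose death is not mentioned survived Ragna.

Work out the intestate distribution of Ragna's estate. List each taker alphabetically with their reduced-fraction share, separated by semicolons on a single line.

Vidar, as surviving spouse, takes 2/3.
The remaining 1/3 passes to Ragna's descendants per stirpes.
The 1/3 is divided into 4 equal shares of 1/12 among Ylva, Sindre, Hallvard, Liv.
Ylva is living and takes 1/12.
Sindre predeceased; the 1/12 allotted to Sindre's branch passes to Sindre's issue by representation.
The 1/12 is divided into 3 equal shares of 1/36 among Kolbein, Hakon, Frida.
Kolbein is living and takes 1/36.
Hakon is living and takes 1/36.
Frida is living and takes 1/36.
Hallvard predeceased; the 1/12 allotted to Hallvard's branch passes to Hallvard's issue by representation.
Solveig's line is the sole branch at this level, so the full 1/12 passes to Solveig's issue by representation.
The 1/12 is divided into 2 equal shares of 1/24 among Asgeir, Magnus.
Asgeir is living and takes 1/24.
Magnus predeceased; the 1/24 allotted to Magnus's branch passes to Magnus's issue by representation.
The 1/24 is divided into 3 equal shares of 1/72 among Trygve, Jorunn, Gudrun.
Trygve is living and takes 1/72.
Jorunn is living and takes 1/72.
Gudrun is living and takes 1/72.
Liv predeceased; the 1/12 allotted to Liv's branch passes to Liv's issue by representation.
Dagny is the sole taker at this level and receives the full 1/12.

Asgeir 1/24; Dagny 1/12; Frida 1/36; Gudrun 1/72; Hakon 1/36; Jorunn 1/72; Kolbein 1/36; Trygve 1/72; Vidar 2/3; Ylva 1/12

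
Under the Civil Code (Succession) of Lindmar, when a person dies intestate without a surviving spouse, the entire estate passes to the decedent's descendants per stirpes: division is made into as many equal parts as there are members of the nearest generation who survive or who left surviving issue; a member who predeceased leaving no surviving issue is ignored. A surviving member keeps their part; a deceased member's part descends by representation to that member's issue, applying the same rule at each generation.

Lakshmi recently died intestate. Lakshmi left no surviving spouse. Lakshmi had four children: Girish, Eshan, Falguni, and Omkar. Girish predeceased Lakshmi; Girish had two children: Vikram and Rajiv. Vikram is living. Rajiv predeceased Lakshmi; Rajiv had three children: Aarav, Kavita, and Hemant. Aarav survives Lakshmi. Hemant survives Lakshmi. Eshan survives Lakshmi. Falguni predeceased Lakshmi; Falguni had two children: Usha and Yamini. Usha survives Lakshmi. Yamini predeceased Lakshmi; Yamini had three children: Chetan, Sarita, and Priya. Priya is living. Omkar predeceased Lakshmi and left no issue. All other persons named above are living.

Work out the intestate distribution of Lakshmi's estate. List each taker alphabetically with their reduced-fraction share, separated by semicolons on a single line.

There is no surviving spouse, so the entire estate passes to Lakshmi's descendants per stirpes.
Omkar left no surviving issue, so that branch lapses and is disregarded.
The estate is divided into 3 equal shares of 1/3 among Girish, Eshan, Falguni.
Girish predeceased; the 1/3 allotted to Girish's branch passes to Girish's issue by representation.
The 1/3 is divided into 2 equal shares of 1/6 among Vikram, Rajiv.
Vikram is living and takes 1/6.
Rajiv predeceased; the 1/6 allotted to Rajiv's branch passes to Rajiv's issue by representation.
The 1/6 is divided into 3 equal shares of 1/18 among Aarav, Kavita, Hemant.
Aarav is living and takes 1/18.
Kavita is living and takes 1/18.
Hemant is living and takes 1/18.
Eshan is living and takes 1/3.
Falguni predeceased; the 1/3 allotted to Falguni's branch passes to Falguni's issue by representation.
The 1/3 is divided into 2 equal shares of 1/6 among Usha, Yamini.
Usha is living and takes 1/6.
Yamini predeceased; the 1/6 allotted to Yamini's branch passes to Yamini's issue by representation.
The 1/6 is divided into 3 equal shares of 1/18 among Chetan, Sarita, Priya.
Chetan is living and takes 1/18.
Sarita is living and takes 1/18.
Priya is living and takes 1/18.

Aarav 1/18; Chetan 1/18; Eshan 1/3; Hemant 1/18; Kavita 1/18; Priya 1/18; Sarita 1/18; Usha 1/6; Vikram 1/6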